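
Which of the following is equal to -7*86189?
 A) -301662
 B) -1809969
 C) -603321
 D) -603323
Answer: D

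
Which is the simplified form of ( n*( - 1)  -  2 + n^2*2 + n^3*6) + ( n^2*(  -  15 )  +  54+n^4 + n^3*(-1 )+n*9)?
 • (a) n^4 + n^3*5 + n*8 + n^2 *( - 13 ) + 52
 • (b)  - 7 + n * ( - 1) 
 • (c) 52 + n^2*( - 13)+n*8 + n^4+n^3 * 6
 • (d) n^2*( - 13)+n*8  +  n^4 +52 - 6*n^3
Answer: a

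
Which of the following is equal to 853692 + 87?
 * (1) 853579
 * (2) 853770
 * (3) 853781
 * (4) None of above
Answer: 4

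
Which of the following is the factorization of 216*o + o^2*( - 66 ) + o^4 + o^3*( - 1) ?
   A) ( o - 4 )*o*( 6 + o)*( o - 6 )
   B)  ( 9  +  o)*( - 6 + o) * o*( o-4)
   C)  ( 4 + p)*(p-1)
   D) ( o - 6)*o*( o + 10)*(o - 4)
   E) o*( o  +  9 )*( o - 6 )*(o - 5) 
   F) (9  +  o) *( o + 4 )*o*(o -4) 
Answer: B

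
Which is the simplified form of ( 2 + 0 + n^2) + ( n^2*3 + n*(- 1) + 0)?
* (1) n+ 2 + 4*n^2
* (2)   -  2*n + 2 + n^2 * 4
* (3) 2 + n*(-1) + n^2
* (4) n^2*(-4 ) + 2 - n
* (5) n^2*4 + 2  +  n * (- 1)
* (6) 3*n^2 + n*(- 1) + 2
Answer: 5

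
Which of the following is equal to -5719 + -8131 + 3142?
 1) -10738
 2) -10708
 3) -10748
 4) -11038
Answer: 2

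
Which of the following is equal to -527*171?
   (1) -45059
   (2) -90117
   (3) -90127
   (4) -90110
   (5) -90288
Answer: 2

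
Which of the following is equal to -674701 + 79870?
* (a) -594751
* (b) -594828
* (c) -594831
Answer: c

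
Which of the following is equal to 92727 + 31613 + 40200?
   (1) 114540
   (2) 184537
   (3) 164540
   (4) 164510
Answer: 3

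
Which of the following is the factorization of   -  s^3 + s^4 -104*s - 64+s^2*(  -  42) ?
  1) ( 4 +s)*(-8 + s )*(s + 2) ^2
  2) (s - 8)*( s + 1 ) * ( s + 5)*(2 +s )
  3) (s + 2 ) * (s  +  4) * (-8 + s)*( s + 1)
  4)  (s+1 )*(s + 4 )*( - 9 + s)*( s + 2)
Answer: 3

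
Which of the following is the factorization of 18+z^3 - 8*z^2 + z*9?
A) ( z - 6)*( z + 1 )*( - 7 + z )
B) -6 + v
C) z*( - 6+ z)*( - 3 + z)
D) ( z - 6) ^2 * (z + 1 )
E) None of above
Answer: E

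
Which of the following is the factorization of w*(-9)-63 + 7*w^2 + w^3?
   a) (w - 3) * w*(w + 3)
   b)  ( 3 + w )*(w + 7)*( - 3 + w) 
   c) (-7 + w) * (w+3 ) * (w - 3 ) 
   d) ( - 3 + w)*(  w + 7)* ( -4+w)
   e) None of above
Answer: b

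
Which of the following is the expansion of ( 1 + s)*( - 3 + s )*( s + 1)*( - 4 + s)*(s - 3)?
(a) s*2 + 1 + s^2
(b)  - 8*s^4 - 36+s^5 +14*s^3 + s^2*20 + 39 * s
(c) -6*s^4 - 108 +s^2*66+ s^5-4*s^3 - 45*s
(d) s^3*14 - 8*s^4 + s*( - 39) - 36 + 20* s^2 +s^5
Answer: d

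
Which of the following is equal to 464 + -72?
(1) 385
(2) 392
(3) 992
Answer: 2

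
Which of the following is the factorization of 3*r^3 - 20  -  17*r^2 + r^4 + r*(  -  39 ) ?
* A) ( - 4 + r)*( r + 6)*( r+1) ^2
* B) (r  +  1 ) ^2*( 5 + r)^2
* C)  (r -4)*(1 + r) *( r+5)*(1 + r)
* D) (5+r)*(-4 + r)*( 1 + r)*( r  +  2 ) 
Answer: C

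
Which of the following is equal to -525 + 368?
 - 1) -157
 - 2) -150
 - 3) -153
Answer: 1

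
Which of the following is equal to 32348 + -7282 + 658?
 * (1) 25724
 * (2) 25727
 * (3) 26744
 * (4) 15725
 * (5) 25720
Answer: 1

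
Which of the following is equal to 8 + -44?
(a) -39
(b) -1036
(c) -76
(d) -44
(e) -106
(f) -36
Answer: f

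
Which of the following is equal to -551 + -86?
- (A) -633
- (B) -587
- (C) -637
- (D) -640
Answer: C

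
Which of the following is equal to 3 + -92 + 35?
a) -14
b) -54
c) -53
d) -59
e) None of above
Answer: b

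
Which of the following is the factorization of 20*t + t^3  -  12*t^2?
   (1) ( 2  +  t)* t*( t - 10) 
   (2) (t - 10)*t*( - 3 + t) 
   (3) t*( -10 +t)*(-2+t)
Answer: 3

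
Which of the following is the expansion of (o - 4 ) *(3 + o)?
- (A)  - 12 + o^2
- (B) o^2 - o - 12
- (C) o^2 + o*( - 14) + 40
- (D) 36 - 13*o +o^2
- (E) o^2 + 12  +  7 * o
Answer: B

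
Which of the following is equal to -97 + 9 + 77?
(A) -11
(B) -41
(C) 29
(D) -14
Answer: A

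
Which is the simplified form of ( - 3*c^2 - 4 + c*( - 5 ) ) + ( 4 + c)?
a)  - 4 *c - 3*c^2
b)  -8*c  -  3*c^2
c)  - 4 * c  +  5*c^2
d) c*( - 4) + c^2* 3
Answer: a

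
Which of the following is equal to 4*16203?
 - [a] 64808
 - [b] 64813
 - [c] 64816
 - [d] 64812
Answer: d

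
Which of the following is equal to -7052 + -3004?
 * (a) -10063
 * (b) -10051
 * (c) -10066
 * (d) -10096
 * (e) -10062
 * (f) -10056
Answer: f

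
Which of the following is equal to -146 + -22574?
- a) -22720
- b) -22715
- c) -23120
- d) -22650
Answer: a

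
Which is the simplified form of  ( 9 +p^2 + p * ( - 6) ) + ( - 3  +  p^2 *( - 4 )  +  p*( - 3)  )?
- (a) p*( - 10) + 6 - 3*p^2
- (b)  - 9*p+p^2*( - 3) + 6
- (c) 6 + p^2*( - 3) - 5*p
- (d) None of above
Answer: b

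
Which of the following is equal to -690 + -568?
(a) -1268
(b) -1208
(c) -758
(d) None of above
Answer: d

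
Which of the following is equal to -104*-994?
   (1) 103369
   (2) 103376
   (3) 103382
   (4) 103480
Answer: 2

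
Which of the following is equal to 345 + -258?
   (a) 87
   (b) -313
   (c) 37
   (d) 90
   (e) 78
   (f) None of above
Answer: a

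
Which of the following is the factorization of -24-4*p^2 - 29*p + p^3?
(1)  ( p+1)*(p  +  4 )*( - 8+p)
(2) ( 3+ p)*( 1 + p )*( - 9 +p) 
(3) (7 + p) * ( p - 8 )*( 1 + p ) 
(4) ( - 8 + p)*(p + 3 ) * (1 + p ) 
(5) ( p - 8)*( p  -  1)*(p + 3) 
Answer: 4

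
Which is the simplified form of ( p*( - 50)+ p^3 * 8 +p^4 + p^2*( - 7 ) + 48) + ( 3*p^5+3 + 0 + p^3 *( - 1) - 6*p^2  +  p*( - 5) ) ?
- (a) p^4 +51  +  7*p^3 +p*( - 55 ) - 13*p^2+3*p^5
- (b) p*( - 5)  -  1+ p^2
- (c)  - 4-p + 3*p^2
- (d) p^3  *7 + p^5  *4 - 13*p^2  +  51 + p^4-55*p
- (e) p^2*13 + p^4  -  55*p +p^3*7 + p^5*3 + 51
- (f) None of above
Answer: a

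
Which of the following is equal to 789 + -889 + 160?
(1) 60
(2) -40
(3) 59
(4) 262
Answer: 1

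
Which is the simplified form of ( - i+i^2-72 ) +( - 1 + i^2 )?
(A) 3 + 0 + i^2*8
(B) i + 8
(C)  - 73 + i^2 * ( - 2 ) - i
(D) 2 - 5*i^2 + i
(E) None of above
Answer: E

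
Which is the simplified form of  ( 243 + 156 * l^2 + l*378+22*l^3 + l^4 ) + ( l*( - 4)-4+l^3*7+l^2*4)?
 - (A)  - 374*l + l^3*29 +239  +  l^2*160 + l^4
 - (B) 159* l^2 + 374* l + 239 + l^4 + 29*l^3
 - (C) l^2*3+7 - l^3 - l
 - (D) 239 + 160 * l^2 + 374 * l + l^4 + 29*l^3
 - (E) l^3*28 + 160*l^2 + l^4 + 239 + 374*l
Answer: D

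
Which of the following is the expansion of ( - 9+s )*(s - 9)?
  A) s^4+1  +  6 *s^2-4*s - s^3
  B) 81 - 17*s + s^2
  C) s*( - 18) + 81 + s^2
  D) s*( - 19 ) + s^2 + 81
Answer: C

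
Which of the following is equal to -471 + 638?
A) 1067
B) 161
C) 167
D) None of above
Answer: C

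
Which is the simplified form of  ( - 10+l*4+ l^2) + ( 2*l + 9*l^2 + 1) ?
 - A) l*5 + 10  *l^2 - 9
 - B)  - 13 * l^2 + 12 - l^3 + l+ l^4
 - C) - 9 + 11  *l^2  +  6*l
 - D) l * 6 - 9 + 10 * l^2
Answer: D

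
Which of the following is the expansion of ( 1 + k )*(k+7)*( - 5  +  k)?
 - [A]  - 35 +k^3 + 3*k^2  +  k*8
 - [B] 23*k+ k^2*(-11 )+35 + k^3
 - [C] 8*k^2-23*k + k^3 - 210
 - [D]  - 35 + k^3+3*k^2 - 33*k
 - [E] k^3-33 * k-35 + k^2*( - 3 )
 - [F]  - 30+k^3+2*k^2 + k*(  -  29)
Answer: D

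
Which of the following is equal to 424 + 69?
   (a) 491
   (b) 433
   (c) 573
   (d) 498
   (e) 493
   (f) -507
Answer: e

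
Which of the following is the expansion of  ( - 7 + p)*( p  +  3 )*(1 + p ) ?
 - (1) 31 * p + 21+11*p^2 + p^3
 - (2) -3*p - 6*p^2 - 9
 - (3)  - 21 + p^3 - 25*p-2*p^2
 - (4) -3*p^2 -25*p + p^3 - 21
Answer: 4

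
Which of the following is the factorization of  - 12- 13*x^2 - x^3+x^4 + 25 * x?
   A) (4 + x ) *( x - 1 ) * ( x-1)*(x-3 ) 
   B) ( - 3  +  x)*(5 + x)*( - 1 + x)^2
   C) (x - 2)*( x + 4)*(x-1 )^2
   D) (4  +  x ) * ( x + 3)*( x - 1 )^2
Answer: A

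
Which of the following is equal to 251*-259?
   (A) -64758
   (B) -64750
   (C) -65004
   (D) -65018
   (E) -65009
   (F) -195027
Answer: E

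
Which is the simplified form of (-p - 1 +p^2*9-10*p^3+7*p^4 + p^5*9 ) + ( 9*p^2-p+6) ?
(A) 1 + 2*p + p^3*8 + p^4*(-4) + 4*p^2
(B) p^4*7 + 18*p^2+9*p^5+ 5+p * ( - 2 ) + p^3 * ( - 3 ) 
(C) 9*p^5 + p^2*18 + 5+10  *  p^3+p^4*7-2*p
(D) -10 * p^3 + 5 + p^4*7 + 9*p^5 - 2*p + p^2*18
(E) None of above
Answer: D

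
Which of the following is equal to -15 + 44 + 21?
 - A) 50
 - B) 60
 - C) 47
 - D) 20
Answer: A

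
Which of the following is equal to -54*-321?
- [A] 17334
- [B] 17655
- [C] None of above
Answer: A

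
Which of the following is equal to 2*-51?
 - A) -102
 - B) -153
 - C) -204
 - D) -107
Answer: A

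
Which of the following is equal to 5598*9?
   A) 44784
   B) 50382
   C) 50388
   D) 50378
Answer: B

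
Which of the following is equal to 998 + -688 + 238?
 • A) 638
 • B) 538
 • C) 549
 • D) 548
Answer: D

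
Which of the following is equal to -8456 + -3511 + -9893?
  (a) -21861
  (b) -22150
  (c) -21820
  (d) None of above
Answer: d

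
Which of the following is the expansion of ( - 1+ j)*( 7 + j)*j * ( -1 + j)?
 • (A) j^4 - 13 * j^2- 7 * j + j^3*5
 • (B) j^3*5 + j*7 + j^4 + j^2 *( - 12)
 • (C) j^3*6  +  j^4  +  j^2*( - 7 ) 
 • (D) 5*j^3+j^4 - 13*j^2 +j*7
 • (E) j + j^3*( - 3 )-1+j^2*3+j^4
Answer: D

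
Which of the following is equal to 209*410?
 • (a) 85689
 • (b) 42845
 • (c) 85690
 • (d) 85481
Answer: c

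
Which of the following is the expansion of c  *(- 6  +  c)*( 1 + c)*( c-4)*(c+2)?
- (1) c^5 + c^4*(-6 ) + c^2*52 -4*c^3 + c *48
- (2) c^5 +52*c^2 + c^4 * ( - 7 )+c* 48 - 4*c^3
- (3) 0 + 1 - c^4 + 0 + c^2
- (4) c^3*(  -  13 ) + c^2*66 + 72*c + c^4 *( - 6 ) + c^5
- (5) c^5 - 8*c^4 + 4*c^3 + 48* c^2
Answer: 2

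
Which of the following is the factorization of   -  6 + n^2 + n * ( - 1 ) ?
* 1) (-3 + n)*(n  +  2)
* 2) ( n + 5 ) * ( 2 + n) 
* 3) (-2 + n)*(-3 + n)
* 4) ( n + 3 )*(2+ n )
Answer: 1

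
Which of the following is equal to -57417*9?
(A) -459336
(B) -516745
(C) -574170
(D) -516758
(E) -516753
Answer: E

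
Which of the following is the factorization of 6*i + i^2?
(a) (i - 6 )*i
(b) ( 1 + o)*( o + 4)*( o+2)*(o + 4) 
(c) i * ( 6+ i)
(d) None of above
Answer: c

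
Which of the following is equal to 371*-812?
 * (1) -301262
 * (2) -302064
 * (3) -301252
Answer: 3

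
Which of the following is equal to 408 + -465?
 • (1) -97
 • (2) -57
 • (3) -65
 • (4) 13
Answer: 2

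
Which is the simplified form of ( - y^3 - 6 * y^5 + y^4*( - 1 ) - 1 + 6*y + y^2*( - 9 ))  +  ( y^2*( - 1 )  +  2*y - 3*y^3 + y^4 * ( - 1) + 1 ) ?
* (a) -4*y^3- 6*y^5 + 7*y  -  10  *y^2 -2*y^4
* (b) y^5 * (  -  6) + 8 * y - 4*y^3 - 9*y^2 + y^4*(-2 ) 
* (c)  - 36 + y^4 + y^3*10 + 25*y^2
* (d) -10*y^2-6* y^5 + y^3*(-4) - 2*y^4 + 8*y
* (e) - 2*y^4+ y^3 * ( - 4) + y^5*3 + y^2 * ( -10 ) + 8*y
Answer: d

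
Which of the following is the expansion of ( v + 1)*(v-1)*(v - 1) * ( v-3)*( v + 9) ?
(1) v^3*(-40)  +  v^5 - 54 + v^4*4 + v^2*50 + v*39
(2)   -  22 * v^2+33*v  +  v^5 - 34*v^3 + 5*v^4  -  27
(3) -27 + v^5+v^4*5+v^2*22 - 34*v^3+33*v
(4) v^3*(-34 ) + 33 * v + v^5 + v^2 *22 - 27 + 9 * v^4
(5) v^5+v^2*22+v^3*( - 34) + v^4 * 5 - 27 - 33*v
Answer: 3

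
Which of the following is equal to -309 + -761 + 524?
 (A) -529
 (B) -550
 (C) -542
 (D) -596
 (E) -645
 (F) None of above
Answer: F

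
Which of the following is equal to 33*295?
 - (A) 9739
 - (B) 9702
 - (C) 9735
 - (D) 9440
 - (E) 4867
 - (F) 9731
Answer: C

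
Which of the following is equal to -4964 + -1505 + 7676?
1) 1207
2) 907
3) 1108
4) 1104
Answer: 1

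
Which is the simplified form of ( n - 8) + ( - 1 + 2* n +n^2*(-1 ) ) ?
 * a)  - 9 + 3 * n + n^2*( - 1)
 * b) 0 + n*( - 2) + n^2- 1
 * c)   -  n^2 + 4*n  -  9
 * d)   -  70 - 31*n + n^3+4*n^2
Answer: a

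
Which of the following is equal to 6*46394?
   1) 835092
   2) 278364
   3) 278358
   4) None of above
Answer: 2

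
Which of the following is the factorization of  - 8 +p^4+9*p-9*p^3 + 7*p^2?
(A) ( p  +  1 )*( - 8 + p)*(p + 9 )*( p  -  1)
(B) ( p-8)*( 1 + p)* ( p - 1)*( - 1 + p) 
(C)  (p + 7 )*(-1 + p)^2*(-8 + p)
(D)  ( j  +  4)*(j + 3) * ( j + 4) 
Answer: B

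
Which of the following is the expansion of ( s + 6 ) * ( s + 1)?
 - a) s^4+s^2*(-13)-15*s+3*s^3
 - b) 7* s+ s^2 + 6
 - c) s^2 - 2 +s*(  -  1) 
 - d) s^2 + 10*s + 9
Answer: b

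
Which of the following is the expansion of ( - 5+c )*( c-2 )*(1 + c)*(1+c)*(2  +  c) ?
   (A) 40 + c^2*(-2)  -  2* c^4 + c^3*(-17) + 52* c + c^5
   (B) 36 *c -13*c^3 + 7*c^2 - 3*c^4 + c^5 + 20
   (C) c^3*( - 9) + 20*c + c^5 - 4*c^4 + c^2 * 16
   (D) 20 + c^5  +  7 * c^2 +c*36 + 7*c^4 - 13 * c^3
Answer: B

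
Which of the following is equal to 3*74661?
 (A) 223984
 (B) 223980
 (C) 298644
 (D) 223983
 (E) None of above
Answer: D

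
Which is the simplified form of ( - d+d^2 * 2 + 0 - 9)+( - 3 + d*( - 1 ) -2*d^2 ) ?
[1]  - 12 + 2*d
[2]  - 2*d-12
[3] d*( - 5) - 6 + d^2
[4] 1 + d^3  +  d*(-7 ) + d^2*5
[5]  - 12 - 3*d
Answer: 2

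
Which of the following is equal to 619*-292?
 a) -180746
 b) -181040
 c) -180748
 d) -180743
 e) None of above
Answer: c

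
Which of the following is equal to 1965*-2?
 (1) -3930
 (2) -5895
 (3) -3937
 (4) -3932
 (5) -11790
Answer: 1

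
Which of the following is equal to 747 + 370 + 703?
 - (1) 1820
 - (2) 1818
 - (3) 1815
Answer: 1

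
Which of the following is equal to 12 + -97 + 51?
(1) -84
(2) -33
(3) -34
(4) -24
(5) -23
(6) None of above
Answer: 3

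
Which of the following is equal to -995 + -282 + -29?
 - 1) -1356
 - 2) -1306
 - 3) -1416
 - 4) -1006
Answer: 2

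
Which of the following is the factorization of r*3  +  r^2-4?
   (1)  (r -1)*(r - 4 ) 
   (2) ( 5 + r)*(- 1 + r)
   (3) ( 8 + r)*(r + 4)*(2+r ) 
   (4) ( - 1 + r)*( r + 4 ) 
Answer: 4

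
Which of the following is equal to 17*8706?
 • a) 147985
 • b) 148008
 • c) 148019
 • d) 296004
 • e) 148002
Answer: e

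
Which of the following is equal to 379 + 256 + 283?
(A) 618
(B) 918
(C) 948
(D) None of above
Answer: B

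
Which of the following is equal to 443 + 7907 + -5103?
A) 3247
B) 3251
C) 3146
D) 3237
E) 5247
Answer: A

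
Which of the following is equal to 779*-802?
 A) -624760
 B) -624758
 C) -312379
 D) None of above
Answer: B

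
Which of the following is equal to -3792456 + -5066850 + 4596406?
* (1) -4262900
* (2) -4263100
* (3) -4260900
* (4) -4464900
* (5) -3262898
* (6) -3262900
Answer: 1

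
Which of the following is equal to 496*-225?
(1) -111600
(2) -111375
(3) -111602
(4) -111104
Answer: 1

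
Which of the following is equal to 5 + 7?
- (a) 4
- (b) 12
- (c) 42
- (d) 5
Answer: b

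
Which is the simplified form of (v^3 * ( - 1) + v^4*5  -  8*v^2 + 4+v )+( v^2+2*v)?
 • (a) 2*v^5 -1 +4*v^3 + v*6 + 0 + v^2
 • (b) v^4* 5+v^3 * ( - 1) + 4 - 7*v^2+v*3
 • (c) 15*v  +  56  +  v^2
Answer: b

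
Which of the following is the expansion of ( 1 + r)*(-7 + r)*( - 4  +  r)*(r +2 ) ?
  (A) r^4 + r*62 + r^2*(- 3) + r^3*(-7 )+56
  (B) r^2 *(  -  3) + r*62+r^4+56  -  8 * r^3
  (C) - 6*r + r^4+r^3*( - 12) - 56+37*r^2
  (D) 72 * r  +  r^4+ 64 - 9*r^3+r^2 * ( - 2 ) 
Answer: B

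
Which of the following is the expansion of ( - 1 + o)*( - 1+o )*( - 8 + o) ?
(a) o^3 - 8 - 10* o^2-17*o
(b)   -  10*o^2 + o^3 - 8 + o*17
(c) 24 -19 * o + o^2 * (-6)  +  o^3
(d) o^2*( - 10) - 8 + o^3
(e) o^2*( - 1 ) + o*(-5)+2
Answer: b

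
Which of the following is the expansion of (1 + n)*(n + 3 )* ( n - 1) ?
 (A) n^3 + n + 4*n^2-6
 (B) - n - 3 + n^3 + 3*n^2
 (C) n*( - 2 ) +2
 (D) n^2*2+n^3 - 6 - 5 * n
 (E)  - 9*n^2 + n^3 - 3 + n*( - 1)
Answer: B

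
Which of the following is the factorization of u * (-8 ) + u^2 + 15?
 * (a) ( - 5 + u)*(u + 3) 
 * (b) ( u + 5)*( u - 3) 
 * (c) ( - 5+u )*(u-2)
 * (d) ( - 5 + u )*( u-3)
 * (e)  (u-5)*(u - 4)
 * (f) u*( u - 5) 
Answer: d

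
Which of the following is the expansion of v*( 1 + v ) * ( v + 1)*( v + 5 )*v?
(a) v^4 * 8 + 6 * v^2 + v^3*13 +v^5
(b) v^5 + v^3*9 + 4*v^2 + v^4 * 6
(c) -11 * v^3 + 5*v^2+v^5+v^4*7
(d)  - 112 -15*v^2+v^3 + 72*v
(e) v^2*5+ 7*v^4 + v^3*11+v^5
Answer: e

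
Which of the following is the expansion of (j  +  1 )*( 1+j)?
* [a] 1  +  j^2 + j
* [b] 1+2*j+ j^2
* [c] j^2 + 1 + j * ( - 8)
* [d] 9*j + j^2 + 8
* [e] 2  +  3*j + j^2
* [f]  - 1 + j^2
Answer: b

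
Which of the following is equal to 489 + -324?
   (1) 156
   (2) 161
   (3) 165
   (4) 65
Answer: 3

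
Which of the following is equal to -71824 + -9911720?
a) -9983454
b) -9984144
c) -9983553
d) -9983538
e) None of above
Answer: e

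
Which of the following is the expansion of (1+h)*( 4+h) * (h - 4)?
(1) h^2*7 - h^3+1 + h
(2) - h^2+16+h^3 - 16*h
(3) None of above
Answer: 3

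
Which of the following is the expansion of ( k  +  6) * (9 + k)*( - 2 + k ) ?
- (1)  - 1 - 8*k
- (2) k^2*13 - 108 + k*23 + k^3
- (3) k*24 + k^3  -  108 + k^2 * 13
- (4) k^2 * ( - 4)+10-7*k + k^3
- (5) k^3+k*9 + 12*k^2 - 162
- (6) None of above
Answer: 3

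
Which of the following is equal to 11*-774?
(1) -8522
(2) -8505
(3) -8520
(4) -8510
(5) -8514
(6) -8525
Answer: 5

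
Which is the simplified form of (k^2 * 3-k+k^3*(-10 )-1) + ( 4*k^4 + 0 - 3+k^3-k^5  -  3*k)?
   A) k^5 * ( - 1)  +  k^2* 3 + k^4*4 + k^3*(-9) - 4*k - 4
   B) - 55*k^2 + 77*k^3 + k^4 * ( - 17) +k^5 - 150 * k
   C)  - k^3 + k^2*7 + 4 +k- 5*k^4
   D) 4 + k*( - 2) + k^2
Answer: A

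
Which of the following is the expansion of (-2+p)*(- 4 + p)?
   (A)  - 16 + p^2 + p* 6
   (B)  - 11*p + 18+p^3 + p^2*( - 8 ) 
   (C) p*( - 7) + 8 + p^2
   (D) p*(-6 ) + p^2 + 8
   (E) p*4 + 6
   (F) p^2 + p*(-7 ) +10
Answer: D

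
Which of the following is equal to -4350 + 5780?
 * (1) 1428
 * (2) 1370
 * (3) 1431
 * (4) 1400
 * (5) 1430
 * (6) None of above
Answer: 5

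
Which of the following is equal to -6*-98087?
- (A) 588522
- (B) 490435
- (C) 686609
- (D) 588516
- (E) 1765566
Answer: A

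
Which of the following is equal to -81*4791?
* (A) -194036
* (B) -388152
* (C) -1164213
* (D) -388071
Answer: D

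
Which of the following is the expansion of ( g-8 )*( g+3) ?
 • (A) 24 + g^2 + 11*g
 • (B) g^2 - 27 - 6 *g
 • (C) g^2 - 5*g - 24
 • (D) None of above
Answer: C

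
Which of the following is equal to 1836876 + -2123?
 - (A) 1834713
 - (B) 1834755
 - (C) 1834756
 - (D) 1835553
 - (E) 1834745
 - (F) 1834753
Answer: F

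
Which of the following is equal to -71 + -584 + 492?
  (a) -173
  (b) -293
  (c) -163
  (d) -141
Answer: c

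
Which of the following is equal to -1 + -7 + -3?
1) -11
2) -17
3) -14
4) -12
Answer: 1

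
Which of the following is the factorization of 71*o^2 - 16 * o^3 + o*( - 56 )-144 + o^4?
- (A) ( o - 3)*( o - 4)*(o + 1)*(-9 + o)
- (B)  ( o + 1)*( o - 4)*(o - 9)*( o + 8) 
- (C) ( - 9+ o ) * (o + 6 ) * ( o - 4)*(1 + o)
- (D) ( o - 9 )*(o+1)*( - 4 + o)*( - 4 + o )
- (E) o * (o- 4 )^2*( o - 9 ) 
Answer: D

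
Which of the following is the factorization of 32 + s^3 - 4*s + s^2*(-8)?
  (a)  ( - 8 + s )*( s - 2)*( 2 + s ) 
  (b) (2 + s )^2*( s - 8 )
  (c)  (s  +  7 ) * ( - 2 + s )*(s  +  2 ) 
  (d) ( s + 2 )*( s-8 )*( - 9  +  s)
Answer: a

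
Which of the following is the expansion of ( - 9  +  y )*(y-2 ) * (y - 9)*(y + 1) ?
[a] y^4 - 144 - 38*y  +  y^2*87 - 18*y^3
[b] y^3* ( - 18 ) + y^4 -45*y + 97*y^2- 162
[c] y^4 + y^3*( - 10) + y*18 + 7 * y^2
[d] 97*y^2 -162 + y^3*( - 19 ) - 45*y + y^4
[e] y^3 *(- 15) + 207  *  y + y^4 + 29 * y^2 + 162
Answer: d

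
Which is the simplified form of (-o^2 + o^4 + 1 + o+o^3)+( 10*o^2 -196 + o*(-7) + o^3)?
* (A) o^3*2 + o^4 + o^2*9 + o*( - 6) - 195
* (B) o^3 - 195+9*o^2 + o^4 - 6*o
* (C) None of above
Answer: A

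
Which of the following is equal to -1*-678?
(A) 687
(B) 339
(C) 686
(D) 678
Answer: D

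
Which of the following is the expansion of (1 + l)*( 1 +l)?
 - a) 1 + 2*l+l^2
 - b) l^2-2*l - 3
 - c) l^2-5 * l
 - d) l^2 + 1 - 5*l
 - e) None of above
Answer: a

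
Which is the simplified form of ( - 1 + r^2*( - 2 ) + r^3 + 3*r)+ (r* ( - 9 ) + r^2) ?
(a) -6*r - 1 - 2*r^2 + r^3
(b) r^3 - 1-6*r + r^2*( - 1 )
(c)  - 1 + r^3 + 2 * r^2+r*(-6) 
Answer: b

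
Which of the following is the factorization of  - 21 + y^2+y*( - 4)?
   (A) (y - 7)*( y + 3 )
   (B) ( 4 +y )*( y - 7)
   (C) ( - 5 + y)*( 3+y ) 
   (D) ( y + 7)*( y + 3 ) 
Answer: A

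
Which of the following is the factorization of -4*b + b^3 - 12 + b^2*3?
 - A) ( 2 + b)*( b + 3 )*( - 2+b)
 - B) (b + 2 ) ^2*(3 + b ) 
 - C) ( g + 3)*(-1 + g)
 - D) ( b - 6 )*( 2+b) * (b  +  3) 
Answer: A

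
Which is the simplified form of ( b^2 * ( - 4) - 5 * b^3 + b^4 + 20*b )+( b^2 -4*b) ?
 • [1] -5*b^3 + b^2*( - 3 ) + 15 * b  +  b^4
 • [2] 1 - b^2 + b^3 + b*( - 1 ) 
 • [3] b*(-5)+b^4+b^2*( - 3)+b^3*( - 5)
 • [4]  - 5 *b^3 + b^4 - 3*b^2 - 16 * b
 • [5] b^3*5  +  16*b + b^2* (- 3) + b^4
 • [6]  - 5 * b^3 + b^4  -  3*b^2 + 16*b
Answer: 6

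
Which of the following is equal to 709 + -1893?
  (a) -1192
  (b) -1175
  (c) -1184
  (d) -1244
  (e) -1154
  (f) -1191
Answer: c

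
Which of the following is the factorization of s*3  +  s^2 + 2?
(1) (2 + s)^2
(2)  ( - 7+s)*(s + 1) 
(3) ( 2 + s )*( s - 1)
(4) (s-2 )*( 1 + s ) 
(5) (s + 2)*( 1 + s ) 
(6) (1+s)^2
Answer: 5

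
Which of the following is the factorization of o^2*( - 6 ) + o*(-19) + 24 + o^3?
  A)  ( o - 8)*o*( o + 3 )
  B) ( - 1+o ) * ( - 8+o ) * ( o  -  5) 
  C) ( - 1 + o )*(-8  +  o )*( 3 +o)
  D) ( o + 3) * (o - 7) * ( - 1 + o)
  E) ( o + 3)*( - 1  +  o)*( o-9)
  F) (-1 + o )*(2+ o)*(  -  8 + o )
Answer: C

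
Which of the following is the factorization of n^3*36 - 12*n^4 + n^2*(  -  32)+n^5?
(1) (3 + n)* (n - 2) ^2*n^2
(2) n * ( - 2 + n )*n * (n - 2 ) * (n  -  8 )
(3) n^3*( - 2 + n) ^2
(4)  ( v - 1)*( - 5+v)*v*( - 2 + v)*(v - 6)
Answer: 2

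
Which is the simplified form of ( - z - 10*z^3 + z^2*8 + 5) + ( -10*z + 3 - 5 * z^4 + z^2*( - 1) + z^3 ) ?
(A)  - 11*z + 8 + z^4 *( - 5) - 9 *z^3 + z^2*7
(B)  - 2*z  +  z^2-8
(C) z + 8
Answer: A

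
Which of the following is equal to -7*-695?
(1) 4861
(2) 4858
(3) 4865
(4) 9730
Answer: 3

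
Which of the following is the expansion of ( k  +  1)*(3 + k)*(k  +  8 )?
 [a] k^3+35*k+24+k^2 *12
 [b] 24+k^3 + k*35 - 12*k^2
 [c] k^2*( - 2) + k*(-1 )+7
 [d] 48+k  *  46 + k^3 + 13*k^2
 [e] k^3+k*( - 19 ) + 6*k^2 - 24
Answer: a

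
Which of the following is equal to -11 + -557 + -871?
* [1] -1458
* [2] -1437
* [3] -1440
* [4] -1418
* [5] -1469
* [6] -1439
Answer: 6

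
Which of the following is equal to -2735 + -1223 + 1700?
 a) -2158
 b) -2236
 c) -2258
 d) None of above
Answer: c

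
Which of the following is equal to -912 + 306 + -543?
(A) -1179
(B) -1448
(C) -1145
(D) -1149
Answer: D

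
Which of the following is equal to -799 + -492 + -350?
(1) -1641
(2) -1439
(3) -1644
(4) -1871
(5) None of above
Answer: 1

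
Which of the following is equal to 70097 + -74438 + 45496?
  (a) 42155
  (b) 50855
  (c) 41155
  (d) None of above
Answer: c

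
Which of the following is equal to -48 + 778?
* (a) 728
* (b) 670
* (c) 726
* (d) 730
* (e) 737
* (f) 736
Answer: d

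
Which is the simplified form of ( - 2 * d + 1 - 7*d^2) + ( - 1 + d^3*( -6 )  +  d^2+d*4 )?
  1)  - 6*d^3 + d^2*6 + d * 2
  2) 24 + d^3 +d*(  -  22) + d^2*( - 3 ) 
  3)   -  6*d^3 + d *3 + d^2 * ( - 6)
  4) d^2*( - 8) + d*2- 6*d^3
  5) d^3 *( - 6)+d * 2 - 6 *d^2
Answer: 5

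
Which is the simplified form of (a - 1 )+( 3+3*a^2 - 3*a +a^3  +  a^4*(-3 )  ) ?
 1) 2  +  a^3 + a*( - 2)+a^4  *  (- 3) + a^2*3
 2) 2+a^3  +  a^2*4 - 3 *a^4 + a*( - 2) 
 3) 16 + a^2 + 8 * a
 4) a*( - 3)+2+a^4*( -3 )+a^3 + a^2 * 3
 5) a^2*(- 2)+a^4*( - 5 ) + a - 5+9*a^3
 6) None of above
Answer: 1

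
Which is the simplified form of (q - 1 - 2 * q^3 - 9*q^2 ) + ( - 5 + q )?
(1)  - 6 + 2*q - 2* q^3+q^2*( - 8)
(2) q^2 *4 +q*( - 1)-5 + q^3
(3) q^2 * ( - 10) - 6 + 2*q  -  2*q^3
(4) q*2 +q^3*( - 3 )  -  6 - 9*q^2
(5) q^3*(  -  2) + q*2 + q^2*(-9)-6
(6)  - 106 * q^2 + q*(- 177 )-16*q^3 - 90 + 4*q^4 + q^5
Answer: 5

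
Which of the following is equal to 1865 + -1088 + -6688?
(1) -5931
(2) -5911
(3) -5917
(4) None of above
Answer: 2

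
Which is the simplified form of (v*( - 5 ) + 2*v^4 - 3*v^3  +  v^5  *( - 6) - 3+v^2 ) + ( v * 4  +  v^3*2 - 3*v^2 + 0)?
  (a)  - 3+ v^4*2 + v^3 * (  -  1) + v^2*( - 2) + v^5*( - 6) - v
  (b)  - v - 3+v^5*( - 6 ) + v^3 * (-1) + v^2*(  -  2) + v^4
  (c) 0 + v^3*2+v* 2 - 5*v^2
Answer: a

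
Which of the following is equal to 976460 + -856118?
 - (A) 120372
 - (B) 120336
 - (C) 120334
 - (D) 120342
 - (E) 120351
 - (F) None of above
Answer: D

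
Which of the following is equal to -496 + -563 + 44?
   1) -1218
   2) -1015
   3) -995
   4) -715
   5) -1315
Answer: 2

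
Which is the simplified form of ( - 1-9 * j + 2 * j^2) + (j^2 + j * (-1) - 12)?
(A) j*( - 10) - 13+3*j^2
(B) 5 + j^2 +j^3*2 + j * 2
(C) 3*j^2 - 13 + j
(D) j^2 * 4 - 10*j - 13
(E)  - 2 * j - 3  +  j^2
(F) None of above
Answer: A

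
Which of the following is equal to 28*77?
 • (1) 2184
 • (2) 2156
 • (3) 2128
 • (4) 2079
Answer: 2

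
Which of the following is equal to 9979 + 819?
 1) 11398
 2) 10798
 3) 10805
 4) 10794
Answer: 2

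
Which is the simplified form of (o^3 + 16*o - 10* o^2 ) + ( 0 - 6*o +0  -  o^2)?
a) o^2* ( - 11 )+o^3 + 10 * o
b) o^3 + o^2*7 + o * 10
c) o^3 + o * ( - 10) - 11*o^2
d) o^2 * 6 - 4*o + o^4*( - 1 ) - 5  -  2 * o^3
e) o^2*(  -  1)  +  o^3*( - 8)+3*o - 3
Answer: a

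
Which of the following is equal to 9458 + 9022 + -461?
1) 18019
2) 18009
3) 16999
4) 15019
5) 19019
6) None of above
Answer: 1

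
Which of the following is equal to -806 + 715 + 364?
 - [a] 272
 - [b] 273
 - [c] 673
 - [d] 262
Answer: b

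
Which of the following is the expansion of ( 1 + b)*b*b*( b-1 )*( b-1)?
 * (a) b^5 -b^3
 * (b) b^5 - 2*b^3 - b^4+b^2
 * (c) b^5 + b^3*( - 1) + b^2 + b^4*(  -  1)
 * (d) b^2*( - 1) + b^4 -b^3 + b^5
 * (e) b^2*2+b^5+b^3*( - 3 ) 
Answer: c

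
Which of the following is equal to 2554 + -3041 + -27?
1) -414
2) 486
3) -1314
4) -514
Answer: 4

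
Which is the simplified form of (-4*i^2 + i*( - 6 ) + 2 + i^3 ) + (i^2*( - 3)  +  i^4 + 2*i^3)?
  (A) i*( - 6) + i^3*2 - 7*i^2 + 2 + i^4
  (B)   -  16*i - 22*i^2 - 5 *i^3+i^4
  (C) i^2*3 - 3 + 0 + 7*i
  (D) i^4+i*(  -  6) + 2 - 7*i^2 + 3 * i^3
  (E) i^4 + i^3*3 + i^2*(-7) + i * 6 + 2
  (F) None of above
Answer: D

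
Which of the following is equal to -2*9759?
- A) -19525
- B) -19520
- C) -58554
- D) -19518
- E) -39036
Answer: D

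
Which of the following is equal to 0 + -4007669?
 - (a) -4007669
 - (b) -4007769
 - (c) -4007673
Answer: a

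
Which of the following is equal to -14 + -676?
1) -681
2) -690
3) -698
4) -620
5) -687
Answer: 2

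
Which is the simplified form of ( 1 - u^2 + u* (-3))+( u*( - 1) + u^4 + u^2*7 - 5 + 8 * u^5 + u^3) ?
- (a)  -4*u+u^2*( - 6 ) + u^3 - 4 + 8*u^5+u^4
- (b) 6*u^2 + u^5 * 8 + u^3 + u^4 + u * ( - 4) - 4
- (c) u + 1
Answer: b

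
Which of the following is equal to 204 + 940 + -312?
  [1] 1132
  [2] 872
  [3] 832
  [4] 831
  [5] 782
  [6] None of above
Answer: 3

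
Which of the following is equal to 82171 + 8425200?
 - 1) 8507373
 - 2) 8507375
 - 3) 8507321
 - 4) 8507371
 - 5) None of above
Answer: 4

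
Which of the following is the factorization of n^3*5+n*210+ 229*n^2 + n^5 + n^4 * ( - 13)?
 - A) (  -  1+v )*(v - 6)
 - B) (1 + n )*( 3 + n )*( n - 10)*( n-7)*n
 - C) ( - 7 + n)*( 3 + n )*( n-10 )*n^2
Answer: B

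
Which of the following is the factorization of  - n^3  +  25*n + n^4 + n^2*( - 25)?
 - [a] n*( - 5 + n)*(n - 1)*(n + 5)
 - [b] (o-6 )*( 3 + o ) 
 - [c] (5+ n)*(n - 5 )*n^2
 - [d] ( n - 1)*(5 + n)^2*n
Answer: a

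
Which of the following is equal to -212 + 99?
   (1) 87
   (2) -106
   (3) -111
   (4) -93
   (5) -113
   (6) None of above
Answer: 5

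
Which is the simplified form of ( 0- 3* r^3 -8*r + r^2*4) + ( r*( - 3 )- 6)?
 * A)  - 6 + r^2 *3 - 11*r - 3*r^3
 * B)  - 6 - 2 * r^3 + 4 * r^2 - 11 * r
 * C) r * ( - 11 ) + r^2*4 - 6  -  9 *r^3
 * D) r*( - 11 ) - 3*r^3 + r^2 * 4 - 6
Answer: D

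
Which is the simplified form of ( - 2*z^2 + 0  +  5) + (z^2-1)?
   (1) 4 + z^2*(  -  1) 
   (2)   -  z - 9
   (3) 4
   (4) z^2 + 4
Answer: 1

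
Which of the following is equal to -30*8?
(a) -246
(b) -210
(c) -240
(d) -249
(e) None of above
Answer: c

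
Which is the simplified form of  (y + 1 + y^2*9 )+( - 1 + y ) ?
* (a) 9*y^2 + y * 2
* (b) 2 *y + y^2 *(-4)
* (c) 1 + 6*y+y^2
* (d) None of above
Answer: a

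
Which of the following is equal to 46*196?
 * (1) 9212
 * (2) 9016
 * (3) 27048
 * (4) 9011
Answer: 2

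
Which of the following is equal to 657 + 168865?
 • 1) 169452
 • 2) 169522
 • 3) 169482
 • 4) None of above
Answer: 2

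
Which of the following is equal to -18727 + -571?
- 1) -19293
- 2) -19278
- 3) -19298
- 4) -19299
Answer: 3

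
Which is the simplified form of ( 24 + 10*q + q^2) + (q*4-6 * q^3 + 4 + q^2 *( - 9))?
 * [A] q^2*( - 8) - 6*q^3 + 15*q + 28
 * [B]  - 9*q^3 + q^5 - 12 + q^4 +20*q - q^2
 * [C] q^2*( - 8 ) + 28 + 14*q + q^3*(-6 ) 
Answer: C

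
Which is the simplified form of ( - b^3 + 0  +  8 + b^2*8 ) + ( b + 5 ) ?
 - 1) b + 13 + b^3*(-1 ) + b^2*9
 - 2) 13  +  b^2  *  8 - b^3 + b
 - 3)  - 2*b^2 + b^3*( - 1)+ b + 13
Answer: 2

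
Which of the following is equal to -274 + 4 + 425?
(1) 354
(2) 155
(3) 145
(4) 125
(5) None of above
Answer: 2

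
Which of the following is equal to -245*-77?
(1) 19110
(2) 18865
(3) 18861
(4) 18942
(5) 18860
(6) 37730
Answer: 2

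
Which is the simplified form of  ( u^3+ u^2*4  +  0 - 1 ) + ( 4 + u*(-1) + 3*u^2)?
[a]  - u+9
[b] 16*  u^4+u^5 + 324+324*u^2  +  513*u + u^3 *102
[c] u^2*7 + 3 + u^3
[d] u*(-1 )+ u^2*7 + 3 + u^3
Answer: d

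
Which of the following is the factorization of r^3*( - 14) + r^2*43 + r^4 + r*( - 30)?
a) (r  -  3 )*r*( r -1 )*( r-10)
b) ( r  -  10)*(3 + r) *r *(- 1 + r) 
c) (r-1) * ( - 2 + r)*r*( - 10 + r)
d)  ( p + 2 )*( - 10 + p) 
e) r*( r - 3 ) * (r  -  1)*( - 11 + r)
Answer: a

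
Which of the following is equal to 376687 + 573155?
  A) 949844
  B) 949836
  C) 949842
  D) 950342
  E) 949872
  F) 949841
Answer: C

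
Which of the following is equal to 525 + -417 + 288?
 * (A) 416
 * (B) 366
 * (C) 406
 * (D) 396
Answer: D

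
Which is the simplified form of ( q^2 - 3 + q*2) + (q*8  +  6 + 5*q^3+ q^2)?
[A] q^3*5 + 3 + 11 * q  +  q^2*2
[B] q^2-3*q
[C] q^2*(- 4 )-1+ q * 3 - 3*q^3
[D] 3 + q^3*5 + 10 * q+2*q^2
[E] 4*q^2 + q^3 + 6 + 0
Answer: D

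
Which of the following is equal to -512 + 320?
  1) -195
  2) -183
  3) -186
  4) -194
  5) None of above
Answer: 5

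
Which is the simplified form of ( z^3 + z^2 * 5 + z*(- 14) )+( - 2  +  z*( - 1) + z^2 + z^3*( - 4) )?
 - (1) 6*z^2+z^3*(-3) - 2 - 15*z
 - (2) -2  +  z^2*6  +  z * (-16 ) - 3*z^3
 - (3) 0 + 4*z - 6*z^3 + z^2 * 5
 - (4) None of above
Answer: 1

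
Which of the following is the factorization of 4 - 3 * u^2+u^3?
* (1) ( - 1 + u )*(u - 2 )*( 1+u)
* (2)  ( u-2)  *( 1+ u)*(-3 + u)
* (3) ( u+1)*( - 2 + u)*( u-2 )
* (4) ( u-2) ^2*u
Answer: 3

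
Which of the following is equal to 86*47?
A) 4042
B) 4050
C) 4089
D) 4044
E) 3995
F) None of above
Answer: A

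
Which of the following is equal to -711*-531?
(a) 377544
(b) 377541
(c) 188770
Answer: b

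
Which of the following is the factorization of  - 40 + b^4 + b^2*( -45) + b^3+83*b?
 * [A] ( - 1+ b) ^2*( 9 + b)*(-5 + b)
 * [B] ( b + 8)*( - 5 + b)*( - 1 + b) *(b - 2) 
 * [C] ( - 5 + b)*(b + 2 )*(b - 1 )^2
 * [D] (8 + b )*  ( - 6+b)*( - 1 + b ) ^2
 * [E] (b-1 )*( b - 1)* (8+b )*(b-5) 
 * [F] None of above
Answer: E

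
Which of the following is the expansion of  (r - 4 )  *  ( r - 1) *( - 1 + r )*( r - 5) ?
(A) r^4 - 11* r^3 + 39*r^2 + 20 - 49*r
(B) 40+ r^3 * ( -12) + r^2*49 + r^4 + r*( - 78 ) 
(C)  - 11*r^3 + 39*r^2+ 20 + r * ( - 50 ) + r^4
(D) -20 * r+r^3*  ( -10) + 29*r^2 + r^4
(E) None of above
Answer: A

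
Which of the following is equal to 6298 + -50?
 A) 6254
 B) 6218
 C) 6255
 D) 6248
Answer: D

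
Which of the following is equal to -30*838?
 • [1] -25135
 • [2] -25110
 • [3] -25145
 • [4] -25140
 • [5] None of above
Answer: 4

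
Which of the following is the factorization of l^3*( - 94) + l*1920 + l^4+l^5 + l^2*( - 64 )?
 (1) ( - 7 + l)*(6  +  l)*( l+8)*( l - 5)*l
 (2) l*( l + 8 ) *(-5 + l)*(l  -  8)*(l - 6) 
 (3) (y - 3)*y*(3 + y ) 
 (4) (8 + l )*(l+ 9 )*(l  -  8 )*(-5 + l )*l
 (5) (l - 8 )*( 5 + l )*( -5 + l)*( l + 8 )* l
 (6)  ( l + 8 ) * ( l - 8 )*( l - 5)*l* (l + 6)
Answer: 6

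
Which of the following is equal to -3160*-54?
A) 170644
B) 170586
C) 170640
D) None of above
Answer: C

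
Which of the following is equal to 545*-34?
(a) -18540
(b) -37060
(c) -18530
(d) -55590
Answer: c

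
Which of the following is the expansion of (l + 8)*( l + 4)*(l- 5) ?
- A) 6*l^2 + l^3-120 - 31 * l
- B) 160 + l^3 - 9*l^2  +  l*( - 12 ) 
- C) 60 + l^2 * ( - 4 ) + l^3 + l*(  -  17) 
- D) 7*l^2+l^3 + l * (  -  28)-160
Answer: D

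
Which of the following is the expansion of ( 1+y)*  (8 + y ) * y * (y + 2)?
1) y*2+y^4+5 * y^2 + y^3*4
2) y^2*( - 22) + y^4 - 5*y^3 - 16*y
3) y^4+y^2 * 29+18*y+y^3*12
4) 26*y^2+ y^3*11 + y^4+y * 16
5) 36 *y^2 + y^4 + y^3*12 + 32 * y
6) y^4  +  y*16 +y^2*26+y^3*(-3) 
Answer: 4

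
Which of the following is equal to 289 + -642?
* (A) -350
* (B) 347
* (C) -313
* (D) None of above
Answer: D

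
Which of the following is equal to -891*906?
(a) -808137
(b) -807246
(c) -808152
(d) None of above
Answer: b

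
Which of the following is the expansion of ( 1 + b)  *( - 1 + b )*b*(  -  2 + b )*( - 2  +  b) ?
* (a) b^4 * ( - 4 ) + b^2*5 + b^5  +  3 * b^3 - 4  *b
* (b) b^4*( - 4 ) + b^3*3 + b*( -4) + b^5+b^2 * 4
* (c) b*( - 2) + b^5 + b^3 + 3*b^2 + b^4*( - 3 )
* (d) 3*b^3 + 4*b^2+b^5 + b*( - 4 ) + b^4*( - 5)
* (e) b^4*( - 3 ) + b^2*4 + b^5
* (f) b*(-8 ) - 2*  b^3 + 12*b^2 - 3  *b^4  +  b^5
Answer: b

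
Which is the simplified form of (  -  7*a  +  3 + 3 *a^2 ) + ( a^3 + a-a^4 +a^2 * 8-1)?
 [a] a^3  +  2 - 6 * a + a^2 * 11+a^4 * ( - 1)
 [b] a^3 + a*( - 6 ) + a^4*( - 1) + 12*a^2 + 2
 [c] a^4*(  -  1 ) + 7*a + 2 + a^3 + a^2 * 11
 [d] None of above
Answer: a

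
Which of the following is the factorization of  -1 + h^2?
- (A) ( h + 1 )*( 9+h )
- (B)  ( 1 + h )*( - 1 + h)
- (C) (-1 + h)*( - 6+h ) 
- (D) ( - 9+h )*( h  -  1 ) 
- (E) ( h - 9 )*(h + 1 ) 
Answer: B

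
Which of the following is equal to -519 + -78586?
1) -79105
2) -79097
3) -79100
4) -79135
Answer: 1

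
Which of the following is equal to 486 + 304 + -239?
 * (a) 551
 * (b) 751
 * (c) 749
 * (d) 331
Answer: a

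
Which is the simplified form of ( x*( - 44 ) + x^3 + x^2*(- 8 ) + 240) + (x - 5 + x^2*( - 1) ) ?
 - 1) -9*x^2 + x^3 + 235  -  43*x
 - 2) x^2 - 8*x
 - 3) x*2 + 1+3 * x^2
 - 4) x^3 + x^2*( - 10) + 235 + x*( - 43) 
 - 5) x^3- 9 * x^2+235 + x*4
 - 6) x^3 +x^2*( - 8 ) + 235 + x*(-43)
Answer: 1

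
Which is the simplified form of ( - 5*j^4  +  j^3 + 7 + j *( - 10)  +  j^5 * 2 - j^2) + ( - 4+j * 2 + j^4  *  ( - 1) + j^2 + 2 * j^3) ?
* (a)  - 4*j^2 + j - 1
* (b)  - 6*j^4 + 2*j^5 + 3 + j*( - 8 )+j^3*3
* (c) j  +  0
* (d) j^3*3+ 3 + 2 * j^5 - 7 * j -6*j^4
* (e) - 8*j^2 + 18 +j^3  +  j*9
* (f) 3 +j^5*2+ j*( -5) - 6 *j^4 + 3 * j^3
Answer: b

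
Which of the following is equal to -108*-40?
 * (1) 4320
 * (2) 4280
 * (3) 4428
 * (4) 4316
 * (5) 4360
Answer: 1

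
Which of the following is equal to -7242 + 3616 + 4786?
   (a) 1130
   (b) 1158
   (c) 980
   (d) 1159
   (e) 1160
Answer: e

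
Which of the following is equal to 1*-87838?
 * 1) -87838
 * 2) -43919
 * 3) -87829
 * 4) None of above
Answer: 1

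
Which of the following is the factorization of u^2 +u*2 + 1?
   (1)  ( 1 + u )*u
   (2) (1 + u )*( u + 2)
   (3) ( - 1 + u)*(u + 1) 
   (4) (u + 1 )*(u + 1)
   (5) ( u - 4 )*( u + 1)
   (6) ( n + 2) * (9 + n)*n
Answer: 4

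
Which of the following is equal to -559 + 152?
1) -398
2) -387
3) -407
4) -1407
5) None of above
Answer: 3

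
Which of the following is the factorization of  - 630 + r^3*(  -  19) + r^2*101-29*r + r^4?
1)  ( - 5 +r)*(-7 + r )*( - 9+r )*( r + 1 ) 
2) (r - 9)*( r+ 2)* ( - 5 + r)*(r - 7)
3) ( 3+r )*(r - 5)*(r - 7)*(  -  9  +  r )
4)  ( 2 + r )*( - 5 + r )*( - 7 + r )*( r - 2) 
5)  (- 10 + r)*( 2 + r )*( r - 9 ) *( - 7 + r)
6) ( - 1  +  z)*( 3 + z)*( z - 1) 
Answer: 2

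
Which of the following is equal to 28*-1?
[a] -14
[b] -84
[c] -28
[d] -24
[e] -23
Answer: c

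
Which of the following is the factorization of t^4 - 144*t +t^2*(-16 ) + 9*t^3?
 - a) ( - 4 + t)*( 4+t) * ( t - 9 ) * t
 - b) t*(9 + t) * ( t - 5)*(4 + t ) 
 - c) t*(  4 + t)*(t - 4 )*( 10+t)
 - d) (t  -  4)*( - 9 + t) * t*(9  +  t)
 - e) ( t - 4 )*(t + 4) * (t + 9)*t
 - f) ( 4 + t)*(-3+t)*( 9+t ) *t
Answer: e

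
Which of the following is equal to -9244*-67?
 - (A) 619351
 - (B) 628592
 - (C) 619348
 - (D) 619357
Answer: C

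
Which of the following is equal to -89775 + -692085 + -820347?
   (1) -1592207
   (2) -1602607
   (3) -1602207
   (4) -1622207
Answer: 3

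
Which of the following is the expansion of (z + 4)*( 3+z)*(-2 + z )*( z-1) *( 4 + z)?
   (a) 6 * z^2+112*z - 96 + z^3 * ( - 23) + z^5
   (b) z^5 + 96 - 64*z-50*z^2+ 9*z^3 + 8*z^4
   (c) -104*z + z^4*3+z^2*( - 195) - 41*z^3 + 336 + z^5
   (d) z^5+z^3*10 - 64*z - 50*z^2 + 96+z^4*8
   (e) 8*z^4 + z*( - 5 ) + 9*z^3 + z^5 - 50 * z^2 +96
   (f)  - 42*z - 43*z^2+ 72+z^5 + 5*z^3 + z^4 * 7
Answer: b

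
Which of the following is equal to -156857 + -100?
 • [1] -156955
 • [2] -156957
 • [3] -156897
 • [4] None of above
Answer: 2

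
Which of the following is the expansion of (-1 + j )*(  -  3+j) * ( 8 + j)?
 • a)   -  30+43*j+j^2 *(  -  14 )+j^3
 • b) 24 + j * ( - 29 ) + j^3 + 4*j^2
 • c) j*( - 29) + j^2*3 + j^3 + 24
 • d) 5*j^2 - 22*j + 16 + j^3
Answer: b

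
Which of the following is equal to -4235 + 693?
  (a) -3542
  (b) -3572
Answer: a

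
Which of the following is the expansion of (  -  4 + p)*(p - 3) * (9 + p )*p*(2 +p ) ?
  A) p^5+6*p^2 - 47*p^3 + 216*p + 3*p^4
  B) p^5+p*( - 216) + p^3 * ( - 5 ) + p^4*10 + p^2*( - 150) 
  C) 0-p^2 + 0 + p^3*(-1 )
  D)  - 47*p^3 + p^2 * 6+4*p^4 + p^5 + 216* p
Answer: D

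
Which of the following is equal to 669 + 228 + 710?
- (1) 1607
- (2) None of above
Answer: 1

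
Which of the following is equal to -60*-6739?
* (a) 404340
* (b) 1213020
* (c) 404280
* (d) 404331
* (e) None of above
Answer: a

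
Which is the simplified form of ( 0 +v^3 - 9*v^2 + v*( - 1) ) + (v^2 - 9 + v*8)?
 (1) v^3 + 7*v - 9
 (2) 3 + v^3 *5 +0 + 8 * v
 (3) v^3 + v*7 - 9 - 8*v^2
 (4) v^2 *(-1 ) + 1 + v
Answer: 3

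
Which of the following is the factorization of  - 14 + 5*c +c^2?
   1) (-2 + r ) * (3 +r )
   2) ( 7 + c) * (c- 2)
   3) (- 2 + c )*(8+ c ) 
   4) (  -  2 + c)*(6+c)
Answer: 2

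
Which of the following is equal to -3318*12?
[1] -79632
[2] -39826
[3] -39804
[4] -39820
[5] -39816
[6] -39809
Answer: 5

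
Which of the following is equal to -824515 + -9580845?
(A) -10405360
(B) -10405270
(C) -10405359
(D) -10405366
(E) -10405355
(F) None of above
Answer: A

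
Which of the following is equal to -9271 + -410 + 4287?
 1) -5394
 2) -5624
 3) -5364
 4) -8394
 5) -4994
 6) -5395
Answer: 1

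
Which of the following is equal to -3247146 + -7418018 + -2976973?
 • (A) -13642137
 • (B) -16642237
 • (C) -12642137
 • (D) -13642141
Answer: A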